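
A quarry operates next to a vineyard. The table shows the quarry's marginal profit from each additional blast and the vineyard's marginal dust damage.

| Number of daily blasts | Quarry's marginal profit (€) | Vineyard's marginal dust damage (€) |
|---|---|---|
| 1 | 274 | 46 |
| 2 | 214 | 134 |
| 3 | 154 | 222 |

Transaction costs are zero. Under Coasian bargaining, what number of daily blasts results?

2

Bargaining reaches the level where marginal profit last exceeds marginal dust damage.
That holds through level 2 (214 ≥ 134) but not at 3 (154 < 222).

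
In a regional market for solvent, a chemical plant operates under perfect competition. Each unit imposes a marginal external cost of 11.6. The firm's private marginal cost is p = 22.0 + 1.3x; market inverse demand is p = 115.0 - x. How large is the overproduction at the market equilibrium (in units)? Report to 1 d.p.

5.0 units

Market equilibrium (private): 22.0 + 1.3x = 115.0 - x → x_m = 40.4348.
Social marginal cost = private MC + MEC = 33.6 + 1.3x.
Set SMC = demand: 33.6 + 1.3x = 115.0 - x → x* = 35.3913.
Gap = |40.4348 − 35.3913| = 5.0435.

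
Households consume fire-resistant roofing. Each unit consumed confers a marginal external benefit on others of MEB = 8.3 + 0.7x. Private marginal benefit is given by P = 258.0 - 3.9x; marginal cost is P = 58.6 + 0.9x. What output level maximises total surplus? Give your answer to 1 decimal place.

Social marginal benefit = demand + MEB = 266.3 - 3.2x.
Set SMB = MC: 266.3 - 3.2x = 58.6 + 0.9x → x* = 50.6585.

x* = 50.7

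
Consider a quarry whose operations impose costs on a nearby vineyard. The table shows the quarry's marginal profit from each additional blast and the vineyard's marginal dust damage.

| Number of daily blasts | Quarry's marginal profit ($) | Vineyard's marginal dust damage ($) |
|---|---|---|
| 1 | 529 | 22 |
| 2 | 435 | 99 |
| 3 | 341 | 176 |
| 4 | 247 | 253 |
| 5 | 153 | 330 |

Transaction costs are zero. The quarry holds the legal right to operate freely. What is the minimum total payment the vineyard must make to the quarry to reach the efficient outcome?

Left alone the quarry would choose level 5 (marginal profit stays positive).
Efficient level: k* = 3 (marginal profit ≥ marginal dust damage through 3).
The vineyard must at least cover the quarry's forgone profit from cutting 5→3: 247 + 153 = 400.

$400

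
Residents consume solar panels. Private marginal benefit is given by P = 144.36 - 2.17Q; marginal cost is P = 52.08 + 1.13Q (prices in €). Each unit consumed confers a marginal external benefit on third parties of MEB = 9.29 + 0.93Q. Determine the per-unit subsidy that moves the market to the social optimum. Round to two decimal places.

Social marginal benefit = demand + MEB = 153.65 - 1.24Q.
Set SMB = MC: 153.65 - 1.24Q = 52.08 + 1.13Q → Q* = 42.8565.
The Pigouvian subsidy equals MEB at Q*: 9.29 + 0.93×42.8565 = 49.1465.

subsidy = €49.15 per unit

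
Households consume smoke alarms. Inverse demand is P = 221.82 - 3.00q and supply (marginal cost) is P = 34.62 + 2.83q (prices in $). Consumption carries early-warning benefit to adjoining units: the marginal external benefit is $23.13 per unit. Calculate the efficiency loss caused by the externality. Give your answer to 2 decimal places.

Market equilibrium (private): 34.62 + 2.83q = 221.82 - 3.00q → q_m = 32.1098.
Social marginal benefit = demand + MEB = 244.95 - 3.00q.
Set SMB = MC: 244.95 - 3.00q = 34.62 + 2.83q → q* = 36.0772.
The welfare-loss triangle has base |q_m − q*| and height MEB(q_m) (the vertical gap between SMB and MC is zero at q* and MEB at q_m).
DWL = ½ × 3.9674 × 23.1300 = 45.8830.

DWL = $45.88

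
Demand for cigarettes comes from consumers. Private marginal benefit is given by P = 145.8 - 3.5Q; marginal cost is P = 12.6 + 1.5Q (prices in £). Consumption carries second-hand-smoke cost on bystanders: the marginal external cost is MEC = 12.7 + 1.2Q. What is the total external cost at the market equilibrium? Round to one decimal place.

Market equilibrium (private): 12.6 + 1.5Q = 145.8 - 3.5Q → Q_m = 26.6400.
Total external cost = ∫₀^{Q_m} (12.7 + 1.2Q) dQ = 12.7×26.6400 + ½×1.2×26.6400² = 764.1418.

£764.1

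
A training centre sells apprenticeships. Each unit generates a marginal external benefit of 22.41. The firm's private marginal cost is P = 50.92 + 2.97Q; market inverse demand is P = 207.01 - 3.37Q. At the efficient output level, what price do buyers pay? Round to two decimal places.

P = 112.13

Social marginal cost = private MC − MEB = 28.51 + 2.97Q.
Set SMC = demand: 28.51 + 2.97Q = 207.01 - 3.37Q → Q* = 28.1546.
Consumer price on the demand curve at Q*: 207.01 − 3.37×28.1546 = 112.1290.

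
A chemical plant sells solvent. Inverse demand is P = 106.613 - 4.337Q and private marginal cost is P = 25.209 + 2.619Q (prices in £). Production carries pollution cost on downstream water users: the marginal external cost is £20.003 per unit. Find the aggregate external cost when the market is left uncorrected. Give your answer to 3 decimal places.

Market equilibrium (private): 25.209 + 2.619Q = 106.613 - 4.337Q → Q_m = 11.7027.
Total external cost = MEC × Q_m = 20.003 × 11.7027 = 234.0891.

£234.089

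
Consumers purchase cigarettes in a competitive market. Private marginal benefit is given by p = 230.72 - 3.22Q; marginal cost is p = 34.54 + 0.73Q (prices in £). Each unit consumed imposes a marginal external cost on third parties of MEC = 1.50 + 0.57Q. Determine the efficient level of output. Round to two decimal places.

Q* = 43.07

Social marginal benefit = demand − MEC = 229.22 - 3.79Q.
Set SMB = MC: 229.22 - 3.79Q = 34.54 + 0.73Q → Q* = 43.0708.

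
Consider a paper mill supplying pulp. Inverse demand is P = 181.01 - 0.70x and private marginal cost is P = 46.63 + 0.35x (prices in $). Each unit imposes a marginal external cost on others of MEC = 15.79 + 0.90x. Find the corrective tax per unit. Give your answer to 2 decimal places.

tax = $70.52 per unit

Social marginal cost = private MC + MEC = 62.42 + 1.25x.
Set SMC = demand: 62.42 + 1.25x = 181.01 - 0.70x → x* = 60.8154.
The Pigouvian tax equals MEC at x*: 15.79 + 0.90×60.8154 = 70.5239.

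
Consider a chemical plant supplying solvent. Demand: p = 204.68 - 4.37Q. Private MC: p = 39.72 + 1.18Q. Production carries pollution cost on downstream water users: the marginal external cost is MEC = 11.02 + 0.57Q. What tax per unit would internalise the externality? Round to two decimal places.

tax = 25.36 per unit

Social marginal cost = private MC + MEC = 50.74 + 1.75Q.
Set SMC = demand: 50.74 + 1.75Q = 204.68 - 4.37Q → Q* = 25.1536.
The Pigouvian tax equals MEC at Q*: 11.02 + 0.57×25.1536 = 25.3576.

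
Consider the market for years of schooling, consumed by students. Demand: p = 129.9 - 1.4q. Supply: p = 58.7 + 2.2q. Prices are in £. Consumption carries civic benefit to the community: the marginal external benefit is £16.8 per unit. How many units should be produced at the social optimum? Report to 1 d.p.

Social marginal benefit = demand + MEB = 146.7 - 1.4q.
Set SMB = MC: 146.7 - 1.4q = 58.7 + 2.2q → q* = 24.4444.

q* = 24.4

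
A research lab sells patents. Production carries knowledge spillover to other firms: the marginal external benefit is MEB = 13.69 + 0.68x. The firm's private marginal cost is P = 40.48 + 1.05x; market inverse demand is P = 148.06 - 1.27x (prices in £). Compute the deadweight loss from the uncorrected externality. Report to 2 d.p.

DWL = £623.49

Market equilibrium (private): 40.48 + 1.05x = 148.06 - 1.27x → x_m = 46.3707.
Social marginal cost = private MC − MEB = 26.79 + 0.37x.
Set SMC = demand: 26.79 + 0.37x = 148.06 - 1.27x → x* = 73.9451.
Between x* and x_m the wedge demand − SMC runs linearly from 0 to MEB(x_m), so the loss is a triangle.
DWL = ½ × 27.5744 × 45.2221 = 623.4861.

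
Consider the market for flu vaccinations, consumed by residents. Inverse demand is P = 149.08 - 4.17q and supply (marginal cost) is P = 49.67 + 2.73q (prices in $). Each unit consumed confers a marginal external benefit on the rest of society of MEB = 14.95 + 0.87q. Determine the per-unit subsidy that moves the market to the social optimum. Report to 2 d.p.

subsidy = $31.45 per unit

Social marginal benefit = demand + MEB = 164.03 - 3.30q.
Set SMB = MC: 164.03 - 3.30q = 49.67 + 2.73q → q* = 18.9652.
The Pigouvian subsidy equals MEB at q*: 14.95 + 0.87×18.9652 = 31.4497.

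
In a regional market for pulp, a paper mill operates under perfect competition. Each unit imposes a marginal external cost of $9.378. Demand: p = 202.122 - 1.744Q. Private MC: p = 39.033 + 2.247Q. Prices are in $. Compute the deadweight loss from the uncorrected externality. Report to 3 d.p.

DWL = $11.018

Market equilibrium (private): 39.033 + 2.247Q = 202.122 - 1.744Q → Q_m = 40.8642.
Social marginal cost = private MC + MEC = 48.411 + 2.247Q.
Set SMC = demand: 48.411 + 2.247Q = 202.122 - 1.744Q → Q* = 38.5144.
Height of the DWL triangle at Q_m is SMC(Q_m) − demand(Q_m) = MEC(Q_m) = 9.3780.
DWL = ½ × 2.3498 × 9.3780 = 11.0182.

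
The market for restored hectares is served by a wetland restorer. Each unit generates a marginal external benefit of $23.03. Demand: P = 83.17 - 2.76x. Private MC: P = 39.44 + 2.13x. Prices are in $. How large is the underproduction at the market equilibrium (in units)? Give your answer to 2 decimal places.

Market equilibrium (private): 39.44 + 2.13x = 83.17 - 2.76x → x_m = 8.9427.
Social marginal cost = private MC − MEB = 16.41 + 2.13x.
Set SMC = demand: 16.41 + 2.13x = 83.17 - 2.76x → x* = 13.6524.
Gap = |8.9427 − 13.6524| = 4.7097.

4.71 units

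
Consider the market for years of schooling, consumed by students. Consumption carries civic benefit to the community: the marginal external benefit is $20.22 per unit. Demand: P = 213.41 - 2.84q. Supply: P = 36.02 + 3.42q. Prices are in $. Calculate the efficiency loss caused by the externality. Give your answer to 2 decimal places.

Market equilibrium (private): 36.02 + 3.42q = 213.41 - 2.84q → q_m = 28.3371.
Social marginal benefit = demand + MEB = 233.63 - 2.84q.
Set SMB = MC: 233.63 - 2.84q = 36.02 + 3.42q → q* = 31.5671.
Height of the DWL triangle at q_m is SMB(q_m) − MC(q_m) = MEB(q_m) = 20.2200.
DWL = ½ × 3.2300 × 20.2200 = 32.6553.

DWL = $32.66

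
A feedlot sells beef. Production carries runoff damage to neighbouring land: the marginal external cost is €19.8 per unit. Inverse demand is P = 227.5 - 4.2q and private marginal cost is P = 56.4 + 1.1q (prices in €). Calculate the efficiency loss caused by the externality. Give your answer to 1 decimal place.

DWL = €37.0

Market equilibrium (private): 56.4 + 1.1q = 227.5 - 4.2q → q_m = 32.2830.
Social marginal cost = private MC + MEC = 76.2 + 1.1q.
Set SMC = demand: 76.2 + 1.1q = 227.5 - 4.2q → q* = 28.5472.
The welfare-loss triangle has base |q_m − q*| and height MEC(q_m) (the vertical gap between SMC and demand is zero at q* and MEC at q_m).
DWL = ½ × 3.7358 × 19.8000 = 36.9844.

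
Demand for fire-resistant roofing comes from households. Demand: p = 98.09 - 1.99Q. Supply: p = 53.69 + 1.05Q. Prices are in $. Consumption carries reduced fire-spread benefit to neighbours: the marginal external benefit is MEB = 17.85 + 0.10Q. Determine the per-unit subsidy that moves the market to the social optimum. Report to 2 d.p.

Social marginal benefit = demand + MEB = 115.94 - 1.89Q.
Set SMB = MC: 115.94 - 1.89Q = 53.69 + 1.05Q → Q* = 21.1735.
The Pigouvian subsidy equals MEB at Q*: 17.85 + 0.10×21.1735 = 19.9674.

subsidy = $19.97 per unit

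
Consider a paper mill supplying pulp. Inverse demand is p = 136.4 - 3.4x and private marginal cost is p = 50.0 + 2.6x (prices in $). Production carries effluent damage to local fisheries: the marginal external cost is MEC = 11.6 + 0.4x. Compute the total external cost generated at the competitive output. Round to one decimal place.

Market equilibrium (private): 50.0 + 2.6x = 136.4 - 3.4x → x_m = 14.4000.
Total external cost = ∫₀^{x_m} (11.6 + 0.4x) dx = 11.6×14.4000 + ½×0.4×14.4000² = 208.5120.

$208.5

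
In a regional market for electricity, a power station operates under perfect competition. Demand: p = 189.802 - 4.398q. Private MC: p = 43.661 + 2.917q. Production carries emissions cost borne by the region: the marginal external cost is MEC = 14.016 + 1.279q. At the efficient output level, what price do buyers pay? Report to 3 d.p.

Social marginal cost = private MC + MEC = 57.677 + 4.196q.
Set SMC = demand: 57.677 + 4.196q = 189.802 - 4.398q → q* = 15.3741.
Consumer price on the demand curve at q*: 189.802 − 4.398×15.3741 = 122.1867.

P = 122.187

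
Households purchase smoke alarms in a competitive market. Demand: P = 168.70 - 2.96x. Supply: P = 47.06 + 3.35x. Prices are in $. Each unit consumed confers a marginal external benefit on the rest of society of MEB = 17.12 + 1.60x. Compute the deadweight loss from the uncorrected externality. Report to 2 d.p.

DWL = $244.22

Market equilibrium (private): 47.06 + 3.35x = 168.70 - 2.96x → x_m = 19.2773.
Social marginal benefit = demand + MEB = 185.82 - 1.36x.
Set SMB = MC: 185.82 - 1.36x = 47.06 + 3.35x → x* = 29.4607.
Between x* and x_m the wedge SMB − MC runs linearly from 0 to MEB(x_m), so the loss is a triangle.
DWL = ½ × 10.1834 × 47.9637 = 244.2168.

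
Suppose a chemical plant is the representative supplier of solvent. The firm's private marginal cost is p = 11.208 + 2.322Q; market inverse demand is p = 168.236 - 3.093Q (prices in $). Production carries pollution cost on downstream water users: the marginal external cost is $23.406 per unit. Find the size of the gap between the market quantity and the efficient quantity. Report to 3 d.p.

Market equilibrium (private): 11.208 + 2.322Q = 168.236 - 3.093Q → Q_m = 28.9987.
Social marginal cost = private MC + MEC = 34.614 + 2.322Q.
Set SMC = demand: 34.614 + 2.322Q = 168.236 - 3.093Q → Q* = 24.6763.
Gap = |28.9987 − 24.6763| = 4.3224.

4.322 units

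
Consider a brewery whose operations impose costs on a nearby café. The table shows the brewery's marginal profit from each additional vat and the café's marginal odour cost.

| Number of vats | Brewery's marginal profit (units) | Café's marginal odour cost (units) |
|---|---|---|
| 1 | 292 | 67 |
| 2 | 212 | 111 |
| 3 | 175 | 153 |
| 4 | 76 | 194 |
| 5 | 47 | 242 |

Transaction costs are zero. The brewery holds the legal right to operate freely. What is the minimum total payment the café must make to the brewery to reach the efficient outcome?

Left alone the brewery would choose level 5 (marginal profit stays positive).
Efficient level: k* = 3 (marginal profit ≥ marginal odour cost through 3).
The café must at least cover the brewery's forgone profit from cutting 5→3: 76 + 47 = 123.

123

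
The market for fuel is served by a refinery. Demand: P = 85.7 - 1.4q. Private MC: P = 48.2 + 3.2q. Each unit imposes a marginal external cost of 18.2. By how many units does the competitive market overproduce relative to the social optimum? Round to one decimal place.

4.0 units

Market equilibrium (private): 48.2 + 3.2q = 85.7 - 1.4q → q_m = 8.1522.
Social marginal cost = private MC + MEC = 66.4 + 3.2q.
Set SMC = demand: 66.4 + 3.2q = 85.7 - 1.4q → q* = 4.1957.
Gap = |8.1522 − 4.1957| = 3.9565.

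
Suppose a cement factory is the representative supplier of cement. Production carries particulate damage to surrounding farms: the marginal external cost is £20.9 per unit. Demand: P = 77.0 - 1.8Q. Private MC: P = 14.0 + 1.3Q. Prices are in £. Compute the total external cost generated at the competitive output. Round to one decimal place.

Market equilibrium (private): 14.0 + 1.3Q = 77.0 - 1.8Q → Q_m = 20.3226.
Total external cost = MEC × Q_m = 20.9 × 20.3226 = 424.7423.

£424.7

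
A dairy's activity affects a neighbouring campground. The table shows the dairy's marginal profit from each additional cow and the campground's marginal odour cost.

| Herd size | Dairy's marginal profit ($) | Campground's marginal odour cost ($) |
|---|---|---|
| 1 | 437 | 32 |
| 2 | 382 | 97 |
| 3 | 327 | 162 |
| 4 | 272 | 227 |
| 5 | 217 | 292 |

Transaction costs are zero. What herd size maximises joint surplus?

4

Bargaining reaches the level where marginal profit last exceeds marginal odour cost.
That holds through level 4 (272 ≥ 227) but not at 5 (217 < 292).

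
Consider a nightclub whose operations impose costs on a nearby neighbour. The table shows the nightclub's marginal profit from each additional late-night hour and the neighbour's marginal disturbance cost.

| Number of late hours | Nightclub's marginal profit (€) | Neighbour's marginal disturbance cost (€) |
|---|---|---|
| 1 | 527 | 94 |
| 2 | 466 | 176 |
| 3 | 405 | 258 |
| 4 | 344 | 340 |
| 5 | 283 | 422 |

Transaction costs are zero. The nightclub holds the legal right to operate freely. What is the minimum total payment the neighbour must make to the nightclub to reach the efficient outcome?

Left alone the nightclub would choose level 5 (marginal profit stays positive).
Efficient level: k* = 4 (marginal profit ≥ marginal disturbance cost through 4).
The neighbour must at least cover the nightclub's forgone profit from cutting 5→4: 283 = 283.

€283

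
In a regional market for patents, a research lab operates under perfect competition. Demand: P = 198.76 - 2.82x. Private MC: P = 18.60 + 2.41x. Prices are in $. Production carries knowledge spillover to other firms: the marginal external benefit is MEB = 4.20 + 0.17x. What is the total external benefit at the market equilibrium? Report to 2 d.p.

$245.54

Market equilibrium (private): 18.60 + 2.41x = 198.76 - 2.82x → x_m = 34.4474.
Total external benefit = ∫₀^{x_m} (4.20 + 0.17x) dx = 4.20×34.4474 + ½×0.17×34.4474² = 245.5421.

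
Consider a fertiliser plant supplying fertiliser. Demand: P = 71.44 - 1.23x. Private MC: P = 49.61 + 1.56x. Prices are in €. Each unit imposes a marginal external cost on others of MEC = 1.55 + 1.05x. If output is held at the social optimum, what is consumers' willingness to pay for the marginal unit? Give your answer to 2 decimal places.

P = €64.94

Social marginal cost = private MC + MEC = 51.16 + 2.61x.
Set SMC = demand: 51.16 + 2.61x = 71.44 - 1.23x → x* = 5.2813.
Consumer price on the demand curve at x*: 71.44 − 1.23×5.2813 = 64.9440.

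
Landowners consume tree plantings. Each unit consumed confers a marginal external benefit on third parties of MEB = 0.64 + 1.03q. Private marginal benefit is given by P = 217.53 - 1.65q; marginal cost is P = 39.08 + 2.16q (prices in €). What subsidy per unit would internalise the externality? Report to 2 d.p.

subsidy = €66.99 per unit

Social marginal benefit = demand + MEB = 218.17 - 0.62q.
Set SMB = MC: 218.17 - 0.62q = 39.08 + 2.16q → q* = 64.4209.
The Pigouvian subsidy equals MEB at q*: 0.64 + 1.03×64.4209 = 66.9935.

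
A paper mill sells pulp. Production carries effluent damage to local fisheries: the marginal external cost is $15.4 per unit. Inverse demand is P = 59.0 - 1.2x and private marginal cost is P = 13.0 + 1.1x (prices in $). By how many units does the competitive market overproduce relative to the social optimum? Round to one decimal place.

Market equilibrium (private): 13.0 + 1.1x = 59.0 - 1.2x → x_m = 20.0000.
Social marginal cost = private MC + MEC = 28.4 + 1.1x.
Set SMC = demand: 28.4 + 1.1x = 59.0 - 1.2x → x* = 13.3043.
Gap = |20.0000 − 13.3043| = 6.6957.

6.7 units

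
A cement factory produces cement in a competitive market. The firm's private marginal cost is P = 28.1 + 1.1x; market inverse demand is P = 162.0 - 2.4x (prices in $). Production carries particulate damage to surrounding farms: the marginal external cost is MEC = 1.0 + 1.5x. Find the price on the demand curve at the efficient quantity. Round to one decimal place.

P = $98.2

Social marginal cost = private MC + MEC = 29.1 + 2.6x.
Set SMC = demand: 29.1 + 2.6x = 162.0 - 2.4x → x* = 26.5800.
Consumer price on the demand curve at x*: 162.0 − 2.4×26.5800 = 98.2080.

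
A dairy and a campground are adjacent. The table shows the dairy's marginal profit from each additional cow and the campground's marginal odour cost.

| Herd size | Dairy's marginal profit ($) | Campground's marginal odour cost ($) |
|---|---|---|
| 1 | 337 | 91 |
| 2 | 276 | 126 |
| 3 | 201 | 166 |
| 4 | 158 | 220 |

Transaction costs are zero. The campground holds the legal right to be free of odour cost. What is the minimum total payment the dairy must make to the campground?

Efficient level: marginal profit ≥ marginal odour cost through level 3, so k* = 3.
With the campground holding the right, the dairy must at least compensate total damage at k*: 91 + 126 + 166 = 383.

$383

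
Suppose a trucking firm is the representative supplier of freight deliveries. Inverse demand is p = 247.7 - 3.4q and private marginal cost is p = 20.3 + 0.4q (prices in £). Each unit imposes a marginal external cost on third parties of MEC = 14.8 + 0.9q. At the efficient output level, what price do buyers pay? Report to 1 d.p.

P = £93.9

Social marginal cost = private MC + MEC = 35.1 + 1.3q.
Set SMC = demand: 35.1 + 1.3q = 247.7 - 3.4q → q* = 45.2340.
Consumer price on the demand curve at q*: 247.7 − 3.4×45.2340 = 93.9044.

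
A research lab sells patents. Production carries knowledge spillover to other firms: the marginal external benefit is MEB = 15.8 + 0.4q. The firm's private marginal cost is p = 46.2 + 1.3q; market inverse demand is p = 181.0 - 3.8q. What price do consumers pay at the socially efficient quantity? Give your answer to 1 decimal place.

P = 59.2

Social marginal cost = private MC − MEB = 30.4 + 0.9q.
Set SMC = demand: 30.4 + 0.9q = 181.0 - 3.8q → q* = 32.0426.
Consumer price on the demand curve at q*: 181.0 − 3.8×32.0426 = 59.2381.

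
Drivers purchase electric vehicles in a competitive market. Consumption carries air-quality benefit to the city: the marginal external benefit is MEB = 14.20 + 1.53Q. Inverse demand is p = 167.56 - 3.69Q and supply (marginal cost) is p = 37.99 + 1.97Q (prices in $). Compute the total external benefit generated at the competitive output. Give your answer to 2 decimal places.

$725.97

Market equilibrium (private): 37.99 + 1.97Q = 167.56 - 3.69Q → Q_m = 22.8922.
Total external benefit = ∫₀^{Q_m} (14.20 + 1.53Q) dQ = 14.20×22.8922 + ½×1.53×22.8922² = 725.9696.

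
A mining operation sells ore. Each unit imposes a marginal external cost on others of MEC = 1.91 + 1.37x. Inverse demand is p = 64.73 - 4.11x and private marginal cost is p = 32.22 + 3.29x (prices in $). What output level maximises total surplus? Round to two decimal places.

x* = 3.49

Social marginal cost = private MC + MEC = 34.13 + 4.66x.
Set SMC = demand: 34.13 + 4.66x = 64.73 - 4.11x → x* = 3.4892.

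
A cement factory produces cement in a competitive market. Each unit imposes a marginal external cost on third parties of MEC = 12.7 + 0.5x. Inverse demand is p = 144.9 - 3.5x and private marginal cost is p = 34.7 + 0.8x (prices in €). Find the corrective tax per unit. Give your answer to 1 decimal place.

tax = €22.9 per unit

Social marginal cost = private MC + MEC = 47.4 + 1.3x.
Set SMC = demand: 47.4 + 1.3x = 144.9 - 3.5x → x* = 20.3125.
The Pigouvian tax equals MEC at x*: 12.7 + 0.5×20.3125 = 22.8563.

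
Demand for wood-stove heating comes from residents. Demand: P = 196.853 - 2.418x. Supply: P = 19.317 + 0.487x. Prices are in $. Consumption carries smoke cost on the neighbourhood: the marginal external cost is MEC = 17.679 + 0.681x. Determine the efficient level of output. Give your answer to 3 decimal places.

Social marginal benefit = demand − MEC = 179.174 - 3.099x.
Set SMB = MC: 179.174 - 3.099x = 19.317 + 0.487x → x* = 44.5781.

x* = 44.578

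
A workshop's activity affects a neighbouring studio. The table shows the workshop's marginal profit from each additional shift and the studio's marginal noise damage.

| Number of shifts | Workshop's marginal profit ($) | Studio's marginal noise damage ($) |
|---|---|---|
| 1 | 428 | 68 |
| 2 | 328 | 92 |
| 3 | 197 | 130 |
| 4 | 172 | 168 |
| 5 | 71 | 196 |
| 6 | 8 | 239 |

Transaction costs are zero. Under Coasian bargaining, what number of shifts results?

Bargaining reaches the level where marginal profit last exceeds marginal noise damage.
That holds through level 4 (172 ≥ 168) but not at 5 (71 < 196).

4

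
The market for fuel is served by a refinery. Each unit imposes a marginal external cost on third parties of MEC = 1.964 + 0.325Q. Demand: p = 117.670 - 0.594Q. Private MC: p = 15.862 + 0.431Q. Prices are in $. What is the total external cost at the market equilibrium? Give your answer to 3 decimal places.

$1798.207

Market equilibrium (private): 15.862 + 0.431Q = 117.670 - 0.594Q → Q_m = 99.3249.
Total external cost = ∫₀^{Q_m} (1.964 + 0.325Q) dQ = 1.964×99.3249 + ½×0.325×99.3249² = 1798.2074.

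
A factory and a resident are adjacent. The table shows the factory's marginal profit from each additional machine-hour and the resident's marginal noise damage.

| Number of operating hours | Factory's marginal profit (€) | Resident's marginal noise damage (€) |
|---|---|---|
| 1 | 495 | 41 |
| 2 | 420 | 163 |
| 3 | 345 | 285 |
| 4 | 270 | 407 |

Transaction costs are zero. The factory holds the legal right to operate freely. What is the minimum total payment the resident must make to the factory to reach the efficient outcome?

€270

Left alone the factory would choose level 4 (marginal profit stays positive).
Efficient level: k* = 3 (marginal profit ≥ marginal noise damage through 3).
The resident must at least cover the factory's forgone profit from cutting 4→3: 270 = 270.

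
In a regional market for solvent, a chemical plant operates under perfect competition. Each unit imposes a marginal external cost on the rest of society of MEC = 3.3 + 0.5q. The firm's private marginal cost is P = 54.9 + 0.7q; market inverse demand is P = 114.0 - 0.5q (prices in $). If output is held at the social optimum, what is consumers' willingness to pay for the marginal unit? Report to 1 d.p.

Social marginal cost = private MC + MEC = 58.2 + 1.2q.
Set SMC = demand: 58.2 + 1.2q = 114.0 - 0.5q → q* = 32.8235.
Consumer price on the demand curve at q*: 114.0 − 0.5×32.8235 = 97.5883.

P = $97.6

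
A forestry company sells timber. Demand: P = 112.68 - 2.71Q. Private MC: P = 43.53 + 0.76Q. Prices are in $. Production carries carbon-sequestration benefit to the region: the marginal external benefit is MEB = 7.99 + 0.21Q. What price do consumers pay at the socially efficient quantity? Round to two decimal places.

P = $48.55

Social marginal cost = private MC − MEB = 35.54 + 0.55Q.
Set SMC = demand: 35.54 + 0.55Q = 112.68 - 2.71Q → Q* = 23.6626.
Consumer price on the demand curve at Q*: 112.68 − 2.71×23.6626 = 48.5544.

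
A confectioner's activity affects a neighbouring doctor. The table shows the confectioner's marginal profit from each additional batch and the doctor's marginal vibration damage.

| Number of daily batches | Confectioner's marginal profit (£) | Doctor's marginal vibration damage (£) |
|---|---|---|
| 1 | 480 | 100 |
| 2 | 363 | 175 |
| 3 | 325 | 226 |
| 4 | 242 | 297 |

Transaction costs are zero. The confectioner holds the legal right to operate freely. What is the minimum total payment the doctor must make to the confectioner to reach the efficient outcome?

£242

Left alone the confectioner would choose level 4 (marginal profit stays positive).
Efficient level: k* = 3 (marginal profit ≥ marginal vibration damage through 3).
The doctor must at least cover the confectioner's forgone profit from cutting 4→3: 242 = 242.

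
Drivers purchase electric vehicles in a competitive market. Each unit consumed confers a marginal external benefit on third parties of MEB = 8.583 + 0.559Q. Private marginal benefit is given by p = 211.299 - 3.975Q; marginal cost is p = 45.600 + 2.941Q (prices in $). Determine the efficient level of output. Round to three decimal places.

Social marginal benefit = demand + MEB = 219.882 - 3.416Q.
Set SMB = MC: 219.882 - 3.416Q = 45.600 + 2.941Q → Q* = 27.4158.

Q* = 27.416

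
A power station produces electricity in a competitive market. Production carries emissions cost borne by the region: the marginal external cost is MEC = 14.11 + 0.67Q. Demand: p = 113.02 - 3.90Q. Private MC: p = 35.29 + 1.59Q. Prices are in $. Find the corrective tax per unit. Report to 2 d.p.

Social marginal cost = private MC + MEC = 49.40 + 2.26Q.
Set SMC = demand: 49.40 + 2.26Q = 113.02 - 3.90Q → Q* = 10.3279.
The Pigouvian tax equals MEC at Q*: 14.11 + 0.67×10.3279 = 21.0297.

tax = $21.03 per unit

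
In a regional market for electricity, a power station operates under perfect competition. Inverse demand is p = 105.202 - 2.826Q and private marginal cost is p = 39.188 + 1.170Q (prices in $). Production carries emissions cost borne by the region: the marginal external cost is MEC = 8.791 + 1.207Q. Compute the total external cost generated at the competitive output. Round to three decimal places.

$309.929

Market equilibrium (private): 39.188 + 1.170Q = 105.202 - 2.826Q → Q_m = 16.5200.
Total external cost = ∫₀^{Q_m} (8.791 + 1.207Q) dQ = 8.791×16.5200 + ½×1.207×16.5200² = 309.9287.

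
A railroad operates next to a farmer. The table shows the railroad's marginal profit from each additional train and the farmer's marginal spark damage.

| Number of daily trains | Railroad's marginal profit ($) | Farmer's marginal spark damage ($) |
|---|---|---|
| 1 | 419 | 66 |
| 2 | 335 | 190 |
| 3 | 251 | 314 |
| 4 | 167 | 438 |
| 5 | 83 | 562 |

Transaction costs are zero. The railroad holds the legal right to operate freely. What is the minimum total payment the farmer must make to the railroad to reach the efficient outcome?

Left alone the railroad would choose level 5 (marginal profit stays positive).
Efficient level: k* = 2 (marginal profit ≥ marginal spark damage through 2).
The farmer must at least cover the railroad's forgone profit from cutting 5→2: 251 + 167 + 83 = 501.

$501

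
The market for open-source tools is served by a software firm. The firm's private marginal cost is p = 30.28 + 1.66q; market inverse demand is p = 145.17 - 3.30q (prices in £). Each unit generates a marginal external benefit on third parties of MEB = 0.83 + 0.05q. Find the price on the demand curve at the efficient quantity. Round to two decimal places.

P = £67.39

Social marginal cost = private MC − MEB = 29.45 + 1.61q.
Set SMC = demand: 29.45 + 1.61q = 145.17 - 3.30q → q* = 23.5682.
Consumer price on the demand curve at q*: 145.17 − 3.30×23.5682 = 67.3949.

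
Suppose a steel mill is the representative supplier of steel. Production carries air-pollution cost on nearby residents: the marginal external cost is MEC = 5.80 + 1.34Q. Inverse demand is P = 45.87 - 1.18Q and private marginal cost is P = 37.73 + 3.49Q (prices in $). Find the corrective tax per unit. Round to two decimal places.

Social marginal cost = private MC + MEC = 43.53 + 4.83Q.
Set SMC = demand: 43.53 + 4.83Q = 45.87 - 1.18Q → Q* = 0.3894.
The Pigouvian tax equals MEC at Q*: 5.80 + 1.34×0.3894 = 6.3218.

tax = $6.32 per unit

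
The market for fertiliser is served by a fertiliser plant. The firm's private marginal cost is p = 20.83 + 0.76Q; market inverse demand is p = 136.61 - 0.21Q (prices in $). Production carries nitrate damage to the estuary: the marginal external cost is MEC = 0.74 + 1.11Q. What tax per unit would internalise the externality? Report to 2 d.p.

tax = $62.13 per unit

Social marginal cost = private MC + MEC = 21.57 + 1.87Q.
Set SMC = demand: 21.57 + 1.87Q = 136.61 - 0.21Q → Q* = 55.3077.
The Pigouvian tax equals MEC at Q*: 0.74 + 1.11×55.3077 = 62.1315.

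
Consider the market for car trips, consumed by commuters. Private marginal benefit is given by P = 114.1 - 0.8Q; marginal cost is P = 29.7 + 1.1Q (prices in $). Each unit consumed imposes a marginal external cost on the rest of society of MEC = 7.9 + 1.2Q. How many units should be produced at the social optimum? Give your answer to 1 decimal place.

Q* = 24.7

Social marginal benefit = demand − MEC = 106.2 - 2.0Q.
Set SMB = MC: 106.2 - 2.0Q = 29.7 + 1.1Q → Q* = 24.6774.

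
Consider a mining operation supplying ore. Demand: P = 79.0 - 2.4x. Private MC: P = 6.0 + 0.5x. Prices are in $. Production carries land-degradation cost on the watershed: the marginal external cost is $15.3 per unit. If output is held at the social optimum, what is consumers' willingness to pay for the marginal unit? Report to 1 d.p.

P = $31.2

Social marginal cost = private MC + MEC = 21.3 + 0.5x.
Set SMC = demand: 21.3 + 0.5x = 79.0 - 2.4x → x* = 19.8966.
Consumer price on the demand curve at x*: 79.0 − 2.4×19.8966 = 31.2482.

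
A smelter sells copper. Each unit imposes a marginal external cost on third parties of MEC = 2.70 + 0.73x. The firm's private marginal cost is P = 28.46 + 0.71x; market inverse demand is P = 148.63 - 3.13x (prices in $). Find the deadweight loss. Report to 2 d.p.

Market equilibrium (private): 28.46 + 0.71x = 148.63 - 3.13x → x_m = 31.2943.
Social marginal cost = private MC + MEC = 31.16 + 1.44x.
Set SMC = demand: 31.16 + 1.44x = 148.63 - 3.13x → x* = 25.7046.
The loss is the area between SMC and demand from x* to x_m; with linear curves that's a triangle of height MEC(x_m).
DWL = ½ × 5.5897 × 25.5448 = 71.3939.

DWL = $71.39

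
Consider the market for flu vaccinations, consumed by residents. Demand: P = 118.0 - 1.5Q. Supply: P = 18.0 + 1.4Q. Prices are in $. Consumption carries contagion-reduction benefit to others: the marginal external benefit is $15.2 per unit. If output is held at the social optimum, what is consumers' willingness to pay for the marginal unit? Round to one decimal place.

Social marginal benefit = demand + MEB = 133.2 - 1.5Q.
Set SMB = MC: 133.2 - 1.5Q = 18.0 + 1.4Q → Q* = 39.7241.
Consumer price on the demand curve at Q*: 118.0 − 1.5×39.7241 = 58.4139.

P = $58.4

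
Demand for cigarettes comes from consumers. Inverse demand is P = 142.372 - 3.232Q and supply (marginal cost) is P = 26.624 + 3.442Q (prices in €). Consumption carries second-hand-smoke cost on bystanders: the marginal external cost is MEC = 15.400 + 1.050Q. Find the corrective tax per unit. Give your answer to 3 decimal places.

tax = €29.041 per unit

Social marginal benefit = demand − MEC = 126.972 - 4.282Q.
Set SMB = MC: 126.972 - 4.282Q = 26.624 + 3.442Q → Q* = 12.9917.
The Pigouvian tax equals MEC at Q*: 15.400 + 1.050×12.9917 = 29.0413.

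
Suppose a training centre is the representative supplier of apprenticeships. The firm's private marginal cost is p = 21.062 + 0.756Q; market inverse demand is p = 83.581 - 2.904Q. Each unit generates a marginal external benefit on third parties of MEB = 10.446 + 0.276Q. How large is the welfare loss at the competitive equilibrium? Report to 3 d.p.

DWL = 33.960

Market equilibrium (private): 21.062 + 0.756Q = 83.581 - 2.904Q → Q_m = 17.0817.
Social marginal cost = private MC − MEB = 10.616 + 0.480Q.
Set SMC = demand: 10.616 + 0.480Q = 83.581 - 2.904Q → Q* = 21.5618.
The welfare-loss triangle has base |Q_m − Q*| and height MEB(Q_m) (the vertical gap between SMC and demand is zero at Q* and MEB at Q_m).
DWL = ½ × 4.4801 × 15.1605 = 33.9603.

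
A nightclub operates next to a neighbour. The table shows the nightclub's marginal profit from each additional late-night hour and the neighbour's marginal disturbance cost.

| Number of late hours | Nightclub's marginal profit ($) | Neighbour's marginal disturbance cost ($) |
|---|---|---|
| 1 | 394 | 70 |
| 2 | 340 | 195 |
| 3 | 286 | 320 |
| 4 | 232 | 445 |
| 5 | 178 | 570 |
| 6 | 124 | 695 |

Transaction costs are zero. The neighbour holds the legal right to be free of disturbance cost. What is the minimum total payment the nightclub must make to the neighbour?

$265

Efficient level: marginal profit ≥ marginal disturbance cost through level 2, so k* = 2.
With the neighbour holding the right, the nightclub must at least compensate total damage at k*: 70 + 195 = 265.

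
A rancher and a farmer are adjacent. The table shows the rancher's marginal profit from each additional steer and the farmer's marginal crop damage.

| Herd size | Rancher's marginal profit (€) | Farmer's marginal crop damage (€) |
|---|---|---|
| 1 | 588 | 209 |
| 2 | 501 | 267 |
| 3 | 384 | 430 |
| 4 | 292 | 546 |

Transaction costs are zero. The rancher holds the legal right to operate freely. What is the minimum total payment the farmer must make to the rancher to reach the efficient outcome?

Left alone the rancher would choose level 4 (marginal profit stays positive).
Efficient level: k* = 2 (marginal profit ≥ marginal crop damage through 2).
The farmer must at least cover the rancher's forgone profit from cutting 4→2: 384 + 292 = 676.

€676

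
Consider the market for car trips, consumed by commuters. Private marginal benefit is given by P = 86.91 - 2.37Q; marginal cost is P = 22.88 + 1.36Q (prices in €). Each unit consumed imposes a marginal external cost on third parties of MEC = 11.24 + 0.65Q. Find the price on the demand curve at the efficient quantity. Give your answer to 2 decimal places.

Social marginal benefit = demand − MEC = 75.67 - 3.02Q.
Set SMB = MC: 75.67 - 3.02Q = 22.88 + 1.36Q → Q* = 12.0525.
Consumer price on the demand curve at Q*: 86.91 − 2.37×12.0525 = 58.3456.

P = €58.35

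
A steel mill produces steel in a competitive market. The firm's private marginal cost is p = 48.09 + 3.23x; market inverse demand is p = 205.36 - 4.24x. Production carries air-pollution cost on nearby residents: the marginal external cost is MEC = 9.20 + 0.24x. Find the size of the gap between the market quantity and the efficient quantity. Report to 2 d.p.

1.85 units

Market equilibrium (private): 48.09 + 3.23x = 205.36 - 4.24x → x_m = 21.0535.
Social marginal cost = private MC + MEC = 57.29 + 3.47x.
Set SMC = demand: 57.29 + 3.47x = 205.36 - 4.24x → x* = 19.2049.
Gap = |21.0535 − 19.2049| = 1.8486.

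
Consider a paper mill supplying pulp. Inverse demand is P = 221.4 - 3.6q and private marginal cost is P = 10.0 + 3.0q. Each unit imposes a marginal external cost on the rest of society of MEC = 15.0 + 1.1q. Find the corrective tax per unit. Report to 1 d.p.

tax = 43.1 per unit

Social marginal cost = private MC + MEC = 25.0 + 4.1q.
Set SMC = demand: 25.0 + 4.1q = 221.4 - 3.6q → q* = 25.5065.
The Pigouvian tax equals MEC at q*: 15.0 + 1.1×25.5065 = 43.0572.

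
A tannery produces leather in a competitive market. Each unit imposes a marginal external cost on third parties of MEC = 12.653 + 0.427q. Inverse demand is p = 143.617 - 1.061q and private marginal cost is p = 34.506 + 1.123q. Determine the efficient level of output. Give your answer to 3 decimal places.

q* = 36.943

Social marginal cost = private MC + MEC = 47.159 + 1.550q.
Set SMC = demand: 47.159 + 1.550q = 143.617 - 1.061q → q* = 36.9429.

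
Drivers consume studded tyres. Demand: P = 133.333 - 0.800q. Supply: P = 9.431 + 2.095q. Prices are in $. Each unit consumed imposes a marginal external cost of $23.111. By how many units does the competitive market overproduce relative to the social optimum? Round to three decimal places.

Market equilibrium (private): 9.431 + 2.095q = 133.333 - 0.800q → q_m = 42.7986.
Social marginal benefit = demand − MEC = 110.222 - 0.800q.
Set SMB = MC: 110.222 - 0.800q = 9.431 + 2.095q → q* = 34.8155.
Gap = |42.7986 − 34.8155| = 7.9831.

7.983 units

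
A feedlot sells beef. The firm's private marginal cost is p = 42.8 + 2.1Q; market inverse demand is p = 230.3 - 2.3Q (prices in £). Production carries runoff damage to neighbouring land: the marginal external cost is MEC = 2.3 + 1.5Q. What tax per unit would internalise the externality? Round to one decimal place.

tax = £49.4 per unit

Social marginal cost = private MC + MEC = 45.1 + 3.6Q.
Set SMC = demand: 45.1 + 3.6Q = 230.3 - 2.3Q → Q* = 31.3898.
The Pigouvian tax equals MEC at Q*: 2.3 + 1.5×31.3898 = 49.3847.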